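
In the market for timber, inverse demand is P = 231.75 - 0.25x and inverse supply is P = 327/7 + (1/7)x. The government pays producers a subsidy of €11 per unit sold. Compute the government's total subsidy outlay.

Government cost = €5489

Pre-subsidy: 231.75 - 0.25x = 327/7 + (1/7)x gives x* = 471 and P* = 114.
With the subsidy, sellers receive Ps = Pb + 11 for each unit, where Pb is the price buyers pay.
On the curves, Pb = 231.75 - 0.25x and Ps = 327/7 + (1/7)x; the wedge Ps − Pb = 11 gives 327/7 + (1/7)x − (231.75 - 0.25x) = 11, so x' = 499.
Then Pb = 231.75 − 0.25·499 = 107 and Ps = 327/7 + (1/7)·499 = 118.
Government outlay = subsidy × quantity = 11 × 499 = 5489.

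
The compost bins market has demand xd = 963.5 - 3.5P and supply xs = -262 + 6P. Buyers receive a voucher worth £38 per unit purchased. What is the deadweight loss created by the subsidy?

Pre-subsidy: 963.5 - 3.5P = -262 + 6P gives P* = 129, x* = 512.
With the rebate, buyers effectively pay Pb = Ps − 38, where Ps is the price sellers receive.
Demand in terms of Ps becomes xd = 963.5 − 3.5(Ps − 38) = 1096.5 - 3.5Ps. Setting this equal to supply: 1096.5 - 3.5Ps = -262 + 6Ps, so Ps = 143.
Buyers pay Pb = 143 − 38 = 105; x' = -262 + 6·143 = 596.
The subsidy expands output by 596 − 512 = 84 past the efficient level; on those units the gap between marginal cost and willingness to pay runs from 0 up to 38.
DWL = ½ × 38 × 84 = 1596.

Deadweight loss = £1596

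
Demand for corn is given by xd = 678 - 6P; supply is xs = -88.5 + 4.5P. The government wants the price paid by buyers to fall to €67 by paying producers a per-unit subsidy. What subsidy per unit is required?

At a buyer price of 67, quantity demanded is 678 − 6·67 = 276.
Sellers supply 276 only when they receive Ps with -88.5 + 4.5·Ps = 276, i.e. Ps = 81.
s = Ps − Pb = 81 − 67 = 14.

Required subsidy s = €14 per unit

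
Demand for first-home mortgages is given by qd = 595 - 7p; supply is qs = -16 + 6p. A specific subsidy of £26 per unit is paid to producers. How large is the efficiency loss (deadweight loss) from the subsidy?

Pre-subsidy: 595 - 7p = -16 + 6p gives p* = 47, q* = 266.
With the subsidy, sellers receive ps = pb + 26 for each unit, where pb is the price buyers pay.
Supply in terms of pb becomes qs = -16 + 6(pb + 26) = 140 + 6pb. Setting this equal to demand: 595 - 7pb = 140 + 6pb, so pb = 35.
Sellers receive ps = 35 + 26 = 61; q' = 595 − 7·35 = 350.
The subsidy expands output by 350 − 266 = 84 past the efficient level; on those units the gap between marginal cost and willingness to pay runs from 0 up to 26.
DWL = ½ × 26 × 84 = 1092.

Deadweight loss = £1092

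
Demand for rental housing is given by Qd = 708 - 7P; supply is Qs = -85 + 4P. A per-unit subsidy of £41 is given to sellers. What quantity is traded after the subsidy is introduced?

Pre-subsidy: 708 - 7P = -85 + 4P gives P* = 793/11, Q* = 2237/11.
With the subsidy, sellers receive Ps = Pb + 41 for each unit, where Pb is the price buyers pay.
Supply in terms of Pb becomes Qs = -85 + 4(Pb + 41) = 79 + 4Pb. Setting this equal to demand: 708 - 7Pb = 79 + 4Pb, so Pb = 629/11.
Sellers receive Ps = 629/11 + 41 = 1080/11; Q' = 708 − 7·(629/11) = 3385/11.

Q' = 3385/11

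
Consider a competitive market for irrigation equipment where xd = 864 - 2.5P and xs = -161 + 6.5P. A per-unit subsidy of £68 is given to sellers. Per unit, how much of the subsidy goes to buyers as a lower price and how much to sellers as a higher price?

Buyers gain 442/9 per unit; sellers gain 170/9 per unit

Pre-subsidy: 864 - 2.5P = -161 + 6.5P gives P* = 1025/9, x* = 10427/18.
With the subsidy, sellers receive Ps = Pb + 68 for each unit, where Pb is the price buyers pay.
Supply in terms of Pb becomes xs = -161 + 6.5(Pb + 68) = 281 + 6.5Pb. Setting this equal to demand: 864 - 2.5Pb = 281 + 6.5Pb, so Pb = 583/9.
Sellers receive Ps = 583/9 + 68 = 1195/9; x' = 864 − 2.5·(583/9) = 12637/18.
Buyers' price falls by P* − Pb = 1025/9 − 583/9 = 442/9; sellers' price rises by Ps − P* = 1195/9 − 1025/9 = 170/9.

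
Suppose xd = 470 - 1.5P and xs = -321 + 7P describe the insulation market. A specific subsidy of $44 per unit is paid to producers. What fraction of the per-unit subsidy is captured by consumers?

Pre-subsidy: 470 - 1.5P = -321 + 7P gives P* = 1582/17, x* = 5617/17.
With the subsidy, sellers receive Ps = Pb + 44 for each unit, where Pb is the price buyers pay.
Supply in terms of Pb becomes xs = -321 + 7(Pb + 44) = -13 + 7Pb. Setting this equal to demand: 470 - 1.5Pb = -13 + 7Pb, so Pb = 966/17.
Sellers receive Ps = 966/17 + 44 = 1714/17; x' = 470 − 1.5·(966/17) = 6541/17.
Buyers' price falls by P* − Pb = 1582/17 − 966/17 = 616/17; sellers' price rises by Ps − P* = 1714/17 − 1582/17 = 132/17.
So consumers capture (616/17)/44 = 14/17 of each unit of subsidy.

Consumer share = 14/17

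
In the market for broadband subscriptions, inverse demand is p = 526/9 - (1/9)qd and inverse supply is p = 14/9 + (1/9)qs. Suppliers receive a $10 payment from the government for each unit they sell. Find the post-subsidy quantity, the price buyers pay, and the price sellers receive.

q' = 301; buyers pay $25; sellers receive $35

Pre-subsidy: 526/9 - (1/9)q = 14/9 + (1/9)q gives q* = 256 and p* = 30.
With the subsidy, sellers receive ps = pb + 10 for each unit, where pb is the price buyers pay.
On the curves, pb = 526/9 - (1/9)q and ps = 14/9 + (1/9)q; the wedge ps − pb = 10 gives 14/9 + (1/9)q − (526/9 - (1/9)q) = 10, so q' = 301.
Then pb = 526/9 − (1/9)·301 = 25 and ps = 14/9 + (1/9)·301 = 35.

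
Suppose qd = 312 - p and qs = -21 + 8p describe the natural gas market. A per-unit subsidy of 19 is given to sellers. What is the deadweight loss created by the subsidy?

Pre-subsidy: 312 - p = -21 + 8p gives p* = 37, q* = 275.
With the subsidy, sellers receive ps = pb + 19 for each unit, where pb is the price buyers pay.
Supply in terms of pb becomes qs = -21 + 8(pb + 19) = 131 + 8pb. Setting this equal to demand: 312 - pb = 131 + 8pb, so pb = 181/9.
Sellers receive ps = 181/9 + 19 = 352/9; q' = 312 − 1·(181/9) = 2627/9.
The subsidy expands output by 2627/9 − 275 = 152/9 past the efficient level; on those units the gap between marginal cost and willingness to pay runs from 0 up to 19.
DWL = ½ × 19 × 152/9 = 1444/9.

Deadweight loss = 1444/9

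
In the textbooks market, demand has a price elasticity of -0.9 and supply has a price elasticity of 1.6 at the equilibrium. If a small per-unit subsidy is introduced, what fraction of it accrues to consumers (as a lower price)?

For a small subsidy around the equilibrium, the benefit split depends on the relative slopes, which at a point are proportional to the elasticities.
Buyer share = εs/(εs + |εd|) = 1.6/(1.6 + 0.9) = 0.64; seller share = |εd|/(εs + |εd|) = 0.36.

Consumer share = 0.64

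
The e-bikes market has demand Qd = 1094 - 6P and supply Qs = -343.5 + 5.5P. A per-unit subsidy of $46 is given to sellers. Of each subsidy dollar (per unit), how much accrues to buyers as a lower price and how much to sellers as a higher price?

Buyers gain $22 per unit; sellers gain $24 per unit

Pre-subsidy: 1094 - 6P = -343.5 + 5.5P gives P* = 125, Q* = 344.
With the subsidy, sellers receive Ps = Pb + 46 for each unit, where Pb is the price buyers pay.
Supply in terms of Pb becomes Qs = -343.5 + 5.5(Pb + 46) = -90.5 + 5.5Pb. Setting this equal to demand: 1094 - 6Pb = -90.5 + 5.5Pb, so Pb = 103.
Sellers receive Ps = 103 + 46 = 149; Q' = 1094 − 6·103 = 476.
Buyers' price falls by P* − Pb = 125 − 103 = 22; sellers' price rises by Ps − P* = 149 − 125 = 24.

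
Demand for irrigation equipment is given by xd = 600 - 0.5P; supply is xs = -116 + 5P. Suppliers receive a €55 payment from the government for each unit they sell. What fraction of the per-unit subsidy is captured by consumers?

Pre-subsidy: 600 - 0.5P = -116 + 5P gives P* = 1432/11, x* = 5884/11.
With the subsidy, sellers receive Ps = Pb + 55 for each unit, where Pb is the price buyers pay.
Supply in terms of Pb becomes xs = -116 + 5(Pb + 55) = 159 + 5Pb. Setting this equal to demand: 600 - 0.5Pb = 159 + 5Pb, so Pb = 882/11.
Sellers receive Ps = 882/11 + 55 = 1487/11; x' = 600 − 0.5·(882/11) = 6159/11.
Buyers' price falls by P* − Pb = 1432/11 − 882/11 = 50; sellers' price rises by Ps − P* = 1487/11 − 1432/11 = 5.
So consumers capture 50/55 = 10/11 of each unit of subsidy.

Consumer share = 10/11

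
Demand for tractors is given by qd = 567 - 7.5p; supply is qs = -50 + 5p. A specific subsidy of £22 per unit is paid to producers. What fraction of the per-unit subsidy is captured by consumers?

Pre-subsidy: 567 - 7.5p = -50 + 5p gives p* = 49.36, q* = 196.8.
With the subsidy, sellers receive ps = pb + 22 for each unit, where pb is the price buyers pay.
Supply in terms of pb becomes qs = -50 + 5(pb + 22) = 60 + 5pb. Setting this equal to demand: 567 - 7.5pb = 60 + 5pb, so pb = 40.56.
Sellers receive ps = 40.56 + 22 = 62.56; q' = 567 − 7.5·40.56 = 262.8.
Buyers' price falls by p* − pb = 49.36 − 40.56 = 8.8; sellers' price rises by ps − p* = 62.56 − 49.36 = 13.2.
So consumers capture 8.8/22 = 0.4 of each unit of subsidy.

Consumer share = 0.4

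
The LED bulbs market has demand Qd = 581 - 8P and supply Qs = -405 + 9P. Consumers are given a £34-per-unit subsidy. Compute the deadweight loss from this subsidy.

Pre-subsidy: 581 - 8P = -405 + 9P gives P* = 58, Q* = 117.
With the rebate, buyers effectively pay Pb = Ps − 34, where Ps is the price sellers receive.
Demand in terms of Ps becomes Qd = 581 − 8(Ps − 34) = 853 - 8Ps. Setting this equal to supply: 853 - 8Ps = -405 + 9Ps, so Ps = 74.
Buyers pay Pb = 74 − 34 = 40; Q' = -405 + 9·74 = 261.
The subsidy expands output by 261 − 117 = 144 past the efficient level; on those units the gap between marginal cost and willingness to pay runs from 0 up to 34.
DWL = ½ × 34 × 144 = 2448.

Deadweight loss = £2448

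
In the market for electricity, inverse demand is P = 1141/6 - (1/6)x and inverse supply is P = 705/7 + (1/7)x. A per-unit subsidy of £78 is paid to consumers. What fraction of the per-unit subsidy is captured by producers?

Pre-subsidy: 1141/6 - (1/6)x = 705/7 + (1/7)x gives x* = 289 and P* = 142.
With the rebate, buyers effectively pay Pb = Ps − 78, where Ps is the price sellers receive.
On the curves, Pb = 1141/6 - (1/6)x and Ps = 705/7 + (1/7)x; the wedge Ps − Pb = 78 gives 705/7 + (1/7)x − (1141/6 - (1/6)x) = 78, so x' = 541.
Then Pb = 1141/6 − (1/6)·541 = 100 and Ps = 705/7 + (1/7)·541 = 178.
Buyers' price falls by P* − Pb = 142 − 100 = 42; sellers' price rises by Ps − P* = 178 − 142 = 36.
So producers capture 36/78 = 6/13 of each unit of subsidy.

Producer share = 6/13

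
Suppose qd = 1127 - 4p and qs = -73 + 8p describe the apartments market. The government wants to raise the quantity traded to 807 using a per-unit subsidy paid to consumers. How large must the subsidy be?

At q = 807, invert demand for the buyer price: pb = (1127 − 807)/4 = 80; invert supply for the seller price: ps = (807 − (-73))/8 = 110.
The subsidy must fill the gap: s = ps − pb = 110 − 80 = 30.

Required subsidy s = 30 per unit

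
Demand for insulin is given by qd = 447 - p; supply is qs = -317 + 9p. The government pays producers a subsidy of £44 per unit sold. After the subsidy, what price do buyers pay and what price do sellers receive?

Buyers pay £36.8; sellers receive £80.8

Pre-subsidy: 447 - p = -317 + 9p gives p* = 76.4, q* = 370.6.
With the subsidy, sellers receive ps = pb + 44 for each unit, where pb is the price buyers pay.
Supply in terms of pb becomes qs = -317 + 9(pb + 44) = 79 + 9pb. Setting this equal to demand: 447 - pb = 79 + 9pb, so pb = 36.8.
Sellers receive ps = 36.8 + 44 = 80.8; q' = 447 − 1·36.8 = 410.2.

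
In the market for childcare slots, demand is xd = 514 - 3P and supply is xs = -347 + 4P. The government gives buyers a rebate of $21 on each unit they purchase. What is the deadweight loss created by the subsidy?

Deadweight loss = $378

Pre-subsidy: 514 - 3P = -347 + 4P gives P* = 123, x* = 145.
With the rebate, buyers effectively pay Pb = Ps − 21, where Ps is the price sellers receive.
Demand in terms of Ps becomes xd = 514 − 3(Ps − 21) = 577 - 3Ps. Setting this equal to supply: 577 - 3Ps = -347 + 4Ps, so Ps = 132.
Buyers pay Pb = 132 − 21 = 111; x' = -347 + 4·132 = 181.
The subsidy expands output by 181 − 145 = 36 past the efficient level; on those units the gap between marginal cost and willingness to pay runs from 0 up to 21.
DWL = ½ × 21 × 36 = 378.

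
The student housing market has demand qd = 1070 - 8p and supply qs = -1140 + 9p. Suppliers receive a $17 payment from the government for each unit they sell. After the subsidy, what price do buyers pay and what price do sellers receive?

Buyers pay $121; sellers receive $138

Pre-subsidy: 1070 - 8p = -1140 + 9p gives p* = 130, q* = 30.
With the subsidy, sellers receive ps = pb + 17 for each unit, where pb is the price buyers pay.
Supply in terms of pb becomes qs = -1140 + 9(pb + 17) = -987 + 9pb. Setting this equal to demand: 1070 - 8pb = -987 + 9pb, so pb = 121.
Sellers receive ps = 121 + 17 = 138; q' = 1070 − 8·121 = 102.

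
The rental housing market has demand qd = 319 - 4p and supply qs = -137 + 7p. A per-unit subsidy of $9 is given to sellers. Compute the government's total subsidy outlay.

Government cost = 17433/11

Pre-subsidy: 319 - 4p = -137 + 7p gives p* = 456/11, q* = 1685/11.
With the subsidy, sellers receive ps = pb + 9 for each unit, where pb is the price buyers pay.
Supply in terms of pb becomes qs = -137 + 7(pb + 9) = -74 + 7pb. Setting this equal to demand: 319 - 4pb = -74 + 7pb, so pb = 393/11.
Sellers receive ps = 393/11 + 9 = 492/11; q' = 319 − 4·(393/11) = 1937/11.
Government outlay = subsidy × quantity = 9 × 1937/11 = 17433/11.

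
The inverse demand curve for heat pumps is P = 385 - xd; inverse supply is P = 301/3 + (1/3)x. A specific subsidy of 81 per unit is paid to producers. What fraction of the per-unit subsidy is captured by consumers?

Consumer share = 0.75

Pre-subsidy: 385 - x = 301/3 + (1/3)x gives x* = 213.5 and P* = 171.5.
With the subsidy, sellers receive Ps = Pb + 81 for each unit, where Pb is the price buyers pay.
On the curves, Pb = 385 - x and Ps = 301/3 + (1/3)x; the wedge Ps − Pb = 81 gives 301/3 + (1/3)x − (385 - x) = 81, so x' = 274.25.
Then Pb = 385 − 1·274.25 = 110.75 and Ps = 301/3 + (1/3)·274.25 = 191.75.
Buyers' price falls by P* − Pb = 171.5 − 110.75 = 60.75; sellers' price rises by Ps − P* = 191.75 − 171.5 = 20.25.
So consumers capture 60.75/81 = 0.75 of each unit of subsidy.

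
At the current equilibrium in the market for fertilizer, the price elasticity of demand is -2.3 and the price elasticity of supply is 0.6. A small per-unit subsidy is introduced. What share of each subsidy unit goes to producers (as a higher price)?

For a small subsidy around the equilibrium, the benefit split depends on the relative slopes, which at a point are proportional to the elasticities.
Buyer share = εs/(εs + |εd|) = 0.6/(0.6 + 2.3) = 6/29; seller share = |εd|/(εs + |εd|) = 23/29.
So producers capture 23/29 of the subsidy.

Producer share = 23/29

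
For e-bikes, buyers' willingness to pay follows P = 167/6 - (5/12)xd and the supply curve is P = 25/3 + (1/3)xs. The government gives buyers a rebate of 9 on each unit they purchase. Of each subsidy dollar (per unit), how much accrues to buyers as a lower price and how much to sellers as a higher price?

Buyers gain 5 per unit; sellers gain 4 per unit

Pre-subsidy: 167/6 - (5/12)x = 25/3 + (1/3)x gives x* = 26 and P* = 17.
With the rebate, buyers effectively pay Pb = Ps − 9, where Ps is the price sellers receive.
On the curves, Pb = 167/6 - (5/12)x and Ps = 25/3 + (1/3)x; the wedge Ps − Pb = 9 gives 25/3 + (1/3)x − (167/6 - (5/12)x) = 9, so x' = 38.
Then Pb = 167/6 − (5/12)·38 = 12 and Ps = 25/3 + (1/3)·38 = 21.
Buyers' price falls by P* − Pb = 17 − 12 = 5; sellers' price rises by Ps − P* = 21 − 17 = 4.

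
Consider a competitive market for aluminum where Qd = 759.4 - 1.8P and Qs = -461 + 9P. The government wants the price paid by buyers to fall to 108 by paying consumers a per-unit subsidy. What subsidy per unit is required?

Required subsidy s = 6 per unit

At a buyer price of 108, quantity demanded is 759.4 − 1.8·108 = 565.
Sellers supply 565 only when they receive Ps with -461 + 9·Ps = 565, i.e. Ps = 114.
s = Ps − Pb = 114 − 108 = 6.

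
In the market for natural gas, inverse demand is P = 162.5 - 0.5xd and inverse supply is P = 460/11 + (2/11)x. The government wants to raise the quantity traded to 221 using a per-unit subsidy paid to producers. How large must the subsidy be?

At x = 221, from the demand curve buyers pay Pb = 162.5 − 0.5·221 = 52; from the supply curve sellers need Ps = 460/11 + (2/11)·221 = 82.
The subsidy must fill the gap: s = Ps − Pb = 82 − 52 = 30.

Required subsidy s = 30 per unit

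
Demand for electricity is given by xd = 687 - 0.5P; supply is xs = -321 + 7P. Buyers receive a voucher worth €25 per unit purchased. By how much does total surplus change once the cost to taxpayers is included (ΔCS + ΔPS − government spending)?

Pre-subsidy: 687 - 0.5P = -321 + 7P gives P* = 134.4, x* = 619.8.
With the rebate, buyers effectively pay Pb = Ps − 25, where Ps is the price sellers receive.
Demand in terms of Ps becomes xd = 687 − 0.5(Ps − 25) = 699.5 - 0.5Ps. Setting this equal to supply: 699.5 - 0.5Ps = -321 + 7Ps, so Ps = 2041/15.
Buyers pay Pb = 2041/15 − 25 = 1666/15; x' = -321 + 7·(2041/15) = 9472/15.
ΔCS = ½(619.8 + 9472/15)(134.4 − 1666/15) = 131383/9; ΔPS = ½(619.8 + 9472/15)(2041/15 − 134.4) = 18769/18.
Government spending = 25 × 9472/15 = 47360/3.
Net change = 131383/9 + 18769/18 − 47360/3 = -875/6. The loss equals the DWL triangle ½·25·35/3.

Net change in total surplus = -875/6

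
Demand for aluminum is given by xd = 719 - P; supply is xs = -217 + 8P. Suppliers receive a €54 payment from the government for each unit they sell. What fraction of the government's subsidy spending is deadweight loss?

DWL / government spending = 8/221

Pre-subsidy: 719 - P = -217 + 8P gives P* = 104, x* = 615.
With the subsidy, sellers receive Ps = Pb + 54 for each unit, where Pb is the price buyers pay.
Supply in terms of Pb becomes xs = -217 + 8(Pb + 54) = 215 + 8Pb. Setting this equal to demand: 719 - Pb = 215 + 8Pb, so Pb = 56.
Sellers receive Ps = 56 + 54 = 110; x' = 719 − 1·56 = 663.
ΔCS = ½(615 + 663)(104 − 56) = 30672; ΔPS = ½(615 + 663)(110 − 104) = 3834.
Government spending = 54 × 663 = 35802.
DWL = ½ × 54 × (663 − 615) = 1296; fraction = 1296 / 35802 = 8/221.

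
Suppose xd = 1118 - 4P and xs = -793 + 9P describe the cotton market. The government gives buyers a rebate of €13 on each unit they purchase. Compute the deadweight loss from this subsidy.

Pre-subsidy: 1118 - 4P = -793 + 9P gives P* = 147, x* = 530.
With the rebate, buyers effectively pay Pb = Ps − 13, where Ps is the price sellers receive.
Demand in terms of Ps becomes xd = 1118 − 4(Ps − 13) = 1170 - 4Ps. Setting this equal to supply: 1170 - 4Ps = -793 + 9Ps, so Ps = 151.
Buyers pay Pb = 151 − 13 = 138; x' = -793 + 9·151 = 566.
The subsidy expands output by 566 − 530 = 36 past the efficient level; on those units the gap between marginal cost and willingness to pay runs from 0 up to 13.
DWL = ½ × 13 × 36 = 234.

Deadweight loss = €234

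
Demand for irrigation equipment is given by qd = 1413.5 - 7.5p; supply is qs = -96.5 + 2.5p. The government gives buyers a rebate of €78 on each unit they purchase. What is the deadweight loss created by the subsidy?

Pre-subsidy: 1413.5 - 7.5p = -96.5 + 2.5p gives p* = 151, q* = 281.
With the rebate, buyers effectively pay pb = ps − 78, where ps is the price sellers receive.
Demand in terms of ps becomes qd = 1413.5 − 7.5(ps − 78) = 1998.5 - 7.5ps. Setting this equal to supply: 1998.5 - 7.5ps = -96.5 + 2.5ps, so ps = 209.5.
Buyers pay pb = 209.5 − 78 = 131.5; q' = -96.5 + 2.5·209.5 = 427.25.
The subsidy expands output by 427.25 − 281 = 146.25 past the efficient level; on those units the gap between marginal cost and willingness to pay runs from 0 up to 78.
DWL = ½ × 78 × 146.25 = 5703.75.

Deadweight loss = €5703.75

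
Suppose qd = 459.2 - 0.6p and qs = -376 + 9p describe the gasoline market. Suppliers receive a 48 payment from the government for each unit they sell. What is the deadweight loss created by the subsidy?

Deadweight loss = 648

Pre-subsidy: 459.2 - 0.6p = -376 + 9p gives p* = 87, q* = 407.
With the subsidy, sellers receive ps = pb + 48 for each unit, where pb is the price buyers pay.
Supply in terms of pb becomes qs = -376 + 9(pb + 48) = 56 + 9pb. Setting this equal to demand: 459.2 - 0.6pb = 56 + 9pb, so pb = 42.
Sellers receive ps = 42 + 48 = 90; q' = 459.2 − 0.6·42 = 434.
The subsidy expands output by 434 − 407 = 27 past the efficient level; on those units the gap between marginal cost and willingness to pay runs from 0 up to 48.
DWL = ½ × 48 × 27 = 648.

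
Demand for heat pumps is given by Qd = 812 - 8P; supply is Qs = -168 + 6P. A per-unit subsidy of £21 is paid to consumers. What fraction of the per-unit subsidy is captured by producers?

Producer share = 4/7

Pre-subsidy: 812 - 8P = -168 + 6P gives P* = 70, Q* = 252.
With the rebate, buyers effectively pay Pb = Ps − 21, where Ps is the price sellers receive.
Demand in terms of Ps becomes Qd = 812 − 8(Ps − 21) = 980 - 8Ps. Setting this equal to supply: 980 - 8Ps = -168 + 6Ps, so Ps = 82.
Buyers pay Pb = 82 − 21 = 61; Q' = -168 + 6·82 = 324.
Buyers' price falls by P* − Pb = 70 − 61 = 9; sellers' price rises by Ps − P* = 82 − 70 = 12.
So producers capture 12/21 = 4/7 of each unit of subsidy.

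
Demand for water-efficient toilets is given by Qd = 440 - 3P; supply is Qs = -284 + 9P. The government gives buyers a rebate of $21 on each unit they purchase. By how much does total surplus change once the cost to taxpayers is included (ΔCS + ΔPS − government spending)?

Pre-subsidy: 440 - 3P = -284 + 9P gives P* = 181/3, Q* = 259.
With the rebate, buyers effectively pay Pb = Ps − 21, where Ps is the price sellers receive.
Demand in terms of Ps becomes Qd = 440 − 3(Ps − 21) = 503 - 3Ps. Setting this equal to supply: 503 - 3Ps = -284 + 9Ps, so Ps = 787/12.
Buyers pay Pb = 787/12 − 21 = 535/12; Q' = -284 + 9·(787/12) = 306.25.
ΔCS = ½(259 + 306.25)(181/3 − 535/12) = 4451.34375; ΔPS = ½(259 + 306.25)(787/12 − 181/3) = 1483.78125.
Government spending = 21 × 306.25 = 6431.25.
Net change = 4451.34375 + 1483.78125 − 6431.25 = -496.125. The loss equals the DWL triangle ½·21·47.25.

Net change in total surplus = -$496.125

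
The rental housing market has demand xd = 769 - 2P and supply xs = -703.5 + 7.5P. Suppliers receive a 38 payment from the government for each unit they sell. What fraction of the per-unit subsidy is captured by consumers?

Consumer share = 15/19

Pre-subsidy: 769 - 2P = -703.5 + 7.5P gives P* = 155, x* = 459.
With the subsidy, sellers receive Ps = Pb + 38 for each unit, where Pb is the price buyers pay.
Supply in terms of Pb becomes xs = -703.5 + 7.5(Pb + 38) = -418.5 + 7.5Pb. Setting this equal to demand: 769 - 2Pb = -418.5 + 7.5Pb, so Pb = 125.
Sellers receive Ps = 125 + 38 = 163; x' = 769 − 2·125 = 519.
Buyers' price falls by P* − Pb = 155 − 125 = 30; sellers' price rises by Ps − P* = 163 − 155 = 8.
So consumers capture 30/38 = 15/19 of each unit of subsidy.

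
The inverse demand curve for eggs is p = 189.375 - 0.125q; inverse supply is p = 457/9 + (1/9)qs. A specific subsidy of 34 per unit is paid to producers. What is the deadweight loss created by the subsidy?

Pre-subsidy: 189.375 - 0.125q = 457/9 + (1/9)q gives q* = 587 and p* = 116.
With the subsidy, sellers receive ps = pb + 34 for each unit, where pb is the price buyers pay.
On the curves, pb = 189.375 - 0.125q and ps = 457/9 + (1/9)q; the wedge ps − pb = 34 gives 457/9 + (1/9)q − (189.375 - 0.125q) = 34, so q' = 731.
Then pb = 189.375 − 0.125·731 = 98 and ps = 457/9 + (1/9)·731 = 132.
The subsidy expands output by 731 − 587 = 144 past the efficient level; on those units the gap between marginal cost and willingness to pay runs from 0 up to 34.
DWL = ½ × 34 × 144 = 2448.

Deadweight loss = 2448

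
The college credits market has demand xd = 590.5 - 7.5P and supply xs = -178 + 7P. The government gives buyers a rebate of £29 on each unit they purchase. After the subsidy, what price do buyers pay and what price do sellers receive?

Buyers pay £39; sellers receive £68

Pre-subsidy: 590.5 - 7.5P = -178 + 7P gives P* = 53, x* = 193.
With the rebate, buyers effectively pay Pb = Ps − 29, where Ps is the price sellers receive.
Demand in terms of Ps becomes xd = 590.5 − 7.5(Ps − 29) = 808 - 7.5Ps. Setting this equal to supply: 808 - 7.5Ps = -178 + 7Ps, so Ps = 68.
Buyers pay Pb = 68 − 29 = 39; x' = -178 + 7·68 = 298.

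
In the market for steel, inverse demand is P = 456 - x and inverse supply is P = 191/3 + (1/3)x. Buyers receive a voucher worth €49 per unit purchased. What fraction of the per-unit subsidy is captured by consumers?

Pre-subsidy: 456 - x = 191/3 + (1/3)x gives x* = 294.25 and P* = 161.75.
With the rebate, buyers effectively pay Pb = Ps − 49, where Ps is the price sellers receive.
On the curves, Pb = 456 - x and Ps = 191/3 + (1/3)x; the wedge Ps − Pb = 49 gives 191/3 + (1/3)x − (456 - x) = 49, so x' = 331.
Then Pb = 456 − 1·331 = 125 and Ps = 191/3 + (1/3)·331 = 174.
Buyers' price falls by P* − Pb = 161.75 − 125 = 36.75; sellers' price rises by Ps − P* = 174 − 161.75 = 12.25.
So consumers capture 36.75/49 = 0.75 of each unit of subsidy.

Consumer share = 0.75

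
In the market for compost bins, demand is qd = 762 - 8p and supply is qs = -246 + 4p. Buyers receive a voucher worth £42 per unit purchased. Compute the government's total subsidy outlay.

Government cost = £8484

Pre-subsidy: 762 - 8p = -246 + 4p gives p* = 84, q* = 90.
With the rebate, buyers effectively pay pb = ps − 42, where ps is the price sellers receive.
Demand in terms of ps becomes qd = 762 − 8(ps − 42) = 1098 - 8ps. Setting this equal to supply: 1098 - 8ps = -246 + 4ps, so ps = 112.
Buyers pay pb = 112 − 42 = 70; q' = -246 + 4·112 = 202.
Government outlay = subsidy × quantity = 42 × 202 = 8484.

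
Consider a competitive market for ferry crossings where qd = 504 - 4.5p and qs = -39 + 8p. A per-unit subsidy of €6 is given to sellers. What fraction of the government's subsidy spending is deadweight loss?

DWL / government spending = 24/905

Pre-subsidy: 504 - 4.5p = -39 + 8p gives p* = 43.44, q* = 308.52.
With the subsidy, sellers receive ps = pb + 6 for each unit, where pb is the price buyers pay.
Supply in terms of pb becomes qs = -39 + 8(pb + 6) = 9 + 8pb. Setting this equal to demand: 504 - 4.5pb = 9 + 8pb, so pb = 39.6.
Sellers receive ps = 39.6 + 6 = 45.6; q' = 504 − 4.5·39.6 = 325.8.
ΔCS = ½(308.52 + 325.8)(43.44 − 39.6) = 1217.8944; ΔPS = ½(308.52 + 325.8)(45.6 − 43.44) = 685.0656.
Government spending = 6 × 325.8 = 1954.8.
DWL = ½ × 6 × (325.8 − 308.52) = 51.84; fraction = 51.84 / 1954.8 = 24/905.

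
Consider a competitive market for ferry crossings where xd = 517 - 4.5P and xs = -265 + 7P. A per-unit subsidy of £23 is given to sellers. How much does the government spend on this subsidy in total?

Government cost = £6302

Pre-subsidy: 517 - 4.5P = -265 + 7P gives P* = 68, x* = 211.
With the subsidy, sellers receive Ps = Pb + 23 for each unit, where Pb is the price buyers pay.
Supply in terms of Pb becomes xs = -265 + 7(Pb + 23) = -104 + 7Pb. Setting this equal to demand: 517 - 4.5Pb = -104 + 7Pb, so Pb = 54.
Sellers receive Ps = 54 + 23 = 77; x' = 517 − 4.5·54 = 274.
Government outlay = subsidy × quantity = 23 × 274 = 6302.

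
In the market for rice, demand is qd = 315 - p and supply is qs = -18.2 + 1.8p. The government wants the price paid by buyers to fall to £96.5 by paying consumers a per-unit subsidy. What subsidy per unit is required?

At a buyer price of 96.5, quantity demanded is 315 − 1·96.5 = 218.5.
Sellers supply 218.5 only when they receive ps with -18.2 + 1.8·ps = 218.5, i.e. ps = 131.5.
s = ps − pb = 131.5 − 96.5 = 35.

Required subsidy s = £35 per unit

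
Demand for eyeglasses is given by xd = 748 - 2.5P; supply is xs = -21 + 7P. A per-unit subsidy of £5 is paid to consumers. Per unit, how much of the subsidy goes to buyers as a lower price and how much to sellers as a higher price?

Buyers gain 70/19 per unit; sellers gain 25/19 per unit

Pre-subsidy: 748 - 2.5P = -21 + 7P gives P* = 1538/19, x* = 10367/19.
With the rebate, buyers effectively pay Pb = Ps − 5, where Ps is the price sellers receive.
Demand in terms of Ps becomes xd = 748 − 2.5(Ps − 5) = 760.5 - 2.5Ps. Setting this equal to supply: 760.5 - 2.5Ps = -21 + 7Ps, so Ps = 1563/19.
Buyers pay Pb = 1563/19 − 5 = 1468/19; x' = -21 + 7·(1563/19) = 10542/19.
Buyers' price falls by P* − Pb = 1538/19 − 1468/19 = 70/19; sellers' price rises by Ps − P* = 1563/19 − 1538/19 = 25/19.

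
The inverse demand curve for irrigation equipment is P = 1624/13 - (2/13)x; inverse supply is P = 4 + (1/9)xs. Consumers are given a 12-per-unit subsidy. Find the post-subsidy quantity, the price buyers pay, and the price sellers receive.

Pre-subsidy: 1624/13 - (2/13)x = 4 + (1/9)x gives x* = 14148/31 and P* = 1696/31.
With the rebate, buyers effectively pay Pb = Ps − 12, where Ps is the price sellers receive.
On the curves, Pb = 1624/13 - (2/13)x and Ps = 4 + (1/9)x; the wedge Ps − Pb = 12 gives 4 + (1/9)x − (1624/13 - (2/13)x) = 12, so x' = 15552/31.
Then Pb = 1624/13 − (2/13)·(15552/31) = 1480/31 and Ps = 4 + (1/9)·(15552/31) = 1852/31.

x' = 15552/31; buyers pay 1480/31; sellers receive 1852/31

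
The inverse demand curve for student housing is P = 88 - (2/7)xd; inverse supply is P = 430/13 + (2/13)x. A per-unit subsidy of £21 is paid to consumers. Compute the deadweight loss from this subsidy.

Deadweight loss = £501.6375

Pre-subsidy: 88 - (2/7)x = 430/13 + (2/13)x gives x* = 124.95 and P* = 52.3.
With the rebate, buyers effectively pay Pb = Ps − 21, where Ps is the price sellers receive.
On the curves, Pb = 88 - (2/7)x and Ps = 430/13 + (2/13)x; the wedge Ps − Pb = 21 gives 430/13 + (2/13)x − (88 - (2/7)x) = 21, so x' = 172.725.
Then Pb = 88 − (2/7)·172.725 = 38.65 and Ps = 430/13 + (2/13)·172.725 = 59.65.
The subsidy expands output by 172.725 − 124.95 = 47.775 past the efficient level; on those units the gap between marginal cost and willingness to pay runs from 0 up to 21.
DWL = ½ × 21 × 47.775 = 501.6375.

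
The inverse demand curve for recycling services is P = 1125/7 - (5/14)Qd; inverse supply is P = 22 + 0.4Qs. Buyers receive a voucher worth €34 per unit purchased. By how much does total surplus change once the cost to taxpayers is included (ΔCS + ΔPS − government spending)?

Net change in total surplus = -40460/53

Pre-subsidy: 1125/7 - (5/14)Q = 22 + 0.4Q gives Q* = 9710/53 and P* = 5050/53.
With the rebate, buyers effectively pay Pb = Ps − 34, where Ps is the price sellers receive.
On the curves, Pb = 1125/7 - (5/14)Q and Ps = 22 + 0.4Q; the wedge Ps − Pb = 34 gives 22 + 0.4Q − (1125/7 - (5/14)Q) = 34, so Q' = 12090/53.
Then Pb = 1125/7 − (5/14)·(12090/53) = 4200/53 and Ps = 22 + 0.4·(12090/53) = 6002/53.
ΔCS = ½(9710/53 + 12090/53)(5050/53 − 4200/53) = 9265000/2809; ΔPS = ½(9710/53 + 12090/53)(6002/53 − 5050/53) = 10376800/2809.
Government spending = 34 × 12090/53 = 411060/53.
Net change = 9265000/2809 + 10376800/2809 − 411060/53 = -40460/53. The loss equals the DWL triangle ½·34·2380/53.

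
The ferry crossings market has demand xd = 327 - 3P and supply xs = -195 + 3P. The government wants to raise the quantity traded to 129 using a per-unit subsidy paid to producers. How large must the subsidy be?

Required subsidy s = 42 per unit

At x = 129, invert demand for the buyer price: Pb = (327 − 129)/3 = 66; invert supply for the seller price: Ps = (129 − (-195))/3 = 108.
The subsidy must fill the gap: s = Ps − Pb = 108 − 66 = 42.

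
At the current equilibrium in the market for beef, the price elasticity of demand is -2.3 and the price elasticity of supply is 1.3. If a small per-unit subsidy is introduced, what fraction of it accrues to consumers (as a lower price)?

For a small subsidy around the equilibrium, the benefit split depends on the relative slopes, which at a point are proportional to the elasticities.
Buyer share = εs/(εs + |εd|) = 1.3/(1.3 + 2.3) = 13/36; seller share = |εd|/(εs + |εd|) = 23/36.

Consumer share = 13/36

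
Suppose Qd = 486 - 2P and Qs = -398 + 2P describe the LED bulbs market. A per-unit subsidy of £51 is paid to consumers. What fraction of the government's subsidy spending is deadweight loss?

Pre-subsidy: 486 - 2P = -398 + 2P gives P* = 221, Q* = 44.
With the rebate, buyers effectively pay Pb = Ps − 51, where Ps is the price sellers receive.
Demand in terms of Ps becomes Qd = 486 − 2(Ps − 51) = 588 - 2Ps. Setting this equal to supply: 588 - 2Ps = -398 + 2Ps, so Ps = 246.5.
Buyers pay Pb = 246.5 − 51 = 195.5; Q' = -398 + 2·246.5 = 95.
ΔCS = ½(44 + 95)(221 − 195.5) = 1772.25; ΔPS = ½(44 + 95)(246.5 − 221) = 1772.25.
Government spending = 51 × 95 = 4845.
DWL = ½ × 51 × (95 − 44) = 1300.5; fraction = 1300.5 / 4845 = 51/190.

DWL / government spending = 51/190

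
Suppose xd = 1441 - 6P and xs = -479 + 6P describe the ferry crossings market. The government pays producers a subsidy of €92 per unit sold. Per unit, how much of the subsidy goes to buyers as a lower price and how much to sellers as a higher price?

Pre-subsidy: 1441 - 6P = -479 + 6P gives P* = 160, x* = 481.
With the subsidy, sellers receive Ps = Pb + 92 for each unit, where Pb is the price buyers pay.
Supply in terms of Pb becomes xs = -479 + 6(Pb + 92) = 73 + 6Pb. Setting this equal to demand: 1441 - 6Pb = 73 + 6Pb, so Pb = 114.
Sellers receive Ps = 114 + 92 = 206; x' = 1441 − 6·114 = 757.
Buyers' price falls by P* − Pb = 160 − 114 = 46; sellers' price rises by Ps − P* = 206 − 160 = 46.

Buyers gain €46 per unit; sellers gain €46 per unit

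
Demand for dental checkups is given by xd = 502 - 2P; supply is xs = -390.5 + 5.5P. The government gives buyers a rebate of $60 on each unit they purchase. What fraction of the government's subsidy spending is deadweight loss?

Pre-subsidy: 502 - 2P = -390.5 + 5.5P gives P* = 119, x* = 264.
With the rebate, buyers effectively pay Pb = Ps − 60, where Ps is the price sellers receive.
Demand in terms of Ps becomes xd = 502 − 2(Ps − 60) = 622 - 2Ps. Setting this equal to supply: 622 - 2Ps = -390.5 + 5.5Ps, so Ps = 135.
Buyers pay Pb = 135 − 60 = 75; x' = -390.5 + 5.5·135 = 352.
ΔCS = ½(264 + 352)(119 − 75) = 13552; ΔPS = ½(264 + 352)(135 − 119) = 4928.
Government spending = 60 × 352 = 21120.
DWL = ½ × 60 × (352 − 264) = 2640; fraction = 2640 / 21120 = 0.125.

DWL / government spending = 0.125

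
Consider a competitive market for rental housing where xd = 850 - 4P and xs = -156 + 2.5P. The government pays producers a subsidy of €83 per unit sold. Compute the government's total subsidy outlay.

Government cost = 386946/13

Pre-subsidy: 850 - 4P = -156 + 2.5P gives P* = 2012/13, x* = 3002/13.
With the subsidy, sellers receive Ps = Pb + 83 for each unit, where Pb is the price buyers pay.
Supply in terms of Pb becomes xs = -156 + 2.5(Pb + 83) = 51.5 + 2.5Pb. Setting this equal to demand: 850 - 4Pb = 51.5 + 2.5Pb, so Pb = 1597/13.
Sellers receive Ps = 1597/13 + 83 = 2676/13; x' = 850 − 4·(1597/13) = 4662/13.
Government outlay = subsidy × quantity = 83 × 4662/13 = 386946/13.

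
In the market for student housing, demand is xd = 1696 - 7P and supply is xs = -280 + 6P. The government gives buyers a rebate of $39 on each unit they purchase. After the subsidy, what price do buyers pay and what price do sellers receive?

Pre-subsidy: 1696 - 7P = -280 + 6P gives P* = 152, x* = 632.
With the rebate, buyers effectively pay Pb = Ps − 39, where Ps is the price sellers receive.
Demand in terms of Ps becomes xd = 1696 − 7(Ps − 39) = 1969 - 7Ps. Setting this equal to supply: 1969 - 7Ps = -280 + 6Ps, so Ps = 173.
Buyers pay Pb = 173 − 39 = 134; x' = -280 + 6·173 = 758.

Buyers pay $134; sellers receive $173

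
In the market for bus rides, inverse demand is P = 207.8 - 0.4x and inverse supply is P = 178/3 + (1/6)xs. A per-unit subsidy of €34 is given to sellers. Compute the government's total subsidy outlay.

Government cost = €10948

Pre-subsidy: 207.8 - 0.4x = 178/3 + (1/6)x gives x* = 262 and P* = 103.
With the subsidy, sellers receive Ps = Pb + 34 for each unit, where Pb is the price buyers pay.
On the curves, Pb = 207.8 - 0.4x and Ps = 178/3 + (1/6)x; the wedge Ps − Pb = 34 gives 178/3 + (1/6)x − (207.8 - 0.4x) = 34, so x' = 322.
Then Pb = 207.8 − 0.4·322 = 79 and Ps = 178/3 + (1/6)·322 = 113.
Government outlay = subsidy × quantity = 34 × 322 = 10948.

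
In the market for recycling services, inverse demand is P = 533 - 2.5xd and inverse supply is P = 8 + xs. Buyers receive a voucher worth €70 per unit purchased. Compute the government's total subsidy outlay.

Pre-subsidy: 533 - 2.5x = 8 + x gives x* = 150 and P* = 158.
With the rebate, buyers effectively pay Pb = Ps − 70, where Ps is the price sellers receive.
On the curves, Pb = 533 - 2.5x and Ps = 8 + x; the wedge Ps − Pb = 70 gives 8 + x − (533 - 2.5x) = 70, so x' = 170.
Then Pb = 533 − 2.5·170 = 108 and Ps = 8 + 1·170 = 178.
Government outlay = subsidy × quantity = 70 × 170 = 11900.

Government cost = €11900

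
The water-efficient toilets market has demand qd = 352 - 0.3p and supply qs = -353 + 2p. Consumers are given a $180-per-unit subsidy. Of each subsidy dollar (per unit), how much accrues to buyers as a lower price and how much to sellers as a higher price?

Pre-subsidy: 352 - 0.3p = -353 + 2p gives p* = 7050/23, q* = 5981/23.
With the rebate, buyers effectively pay pb = ps − 180, where ps is the price sellers receive.
Demand in terms of ps becomes qd = 352 − 0.3(ps − 180) = 406 - 0.3ps. Setting this equal to supply: 406 - 0.3ps = -353 + 2ps, so ps = 330.
Buyers pay pb = 330 − 180 = 150; q' = -353 + 2·330 = 307.
Buyers' price falls by p* − pb = 7050/23 − 150 = 3600/23; sellers' price rises by ps − p* = 330 − 7050/23 = 540/23.

Buyers gain 3600/23 per unit; sellers gain 540/23 per unit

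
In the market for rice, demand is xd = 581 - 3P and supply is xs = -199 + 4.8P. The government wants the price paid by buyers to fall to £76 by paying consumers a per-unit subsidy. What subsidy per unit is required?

Required subsidy s = £39 per unit

At a buyer price of 76, quantity demanded is 581 − 3·76 = 353.
Sellers supply 353 only when they receive Ps with -199 + 4.8·Ps = 353, i.e. Ps = 115.
s = Ps − Pb = 115 − 76 = 39.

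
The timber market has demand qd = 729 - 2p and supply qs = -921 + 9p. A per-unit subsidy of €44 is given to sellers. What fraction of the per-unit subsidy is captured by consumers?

Pre-subsidy: 729 - 2p = -921 + 9p gives p* = 150, q* = 429.
With the subsidy, sellers receive ps = pb + 44 for each unit, where pb is the price buyers pay.
Supply in terms of pb becomes qs = -921 + 9(pb + 44) = -525 + 9pb. Setting this equal to demand: 729 - 2pb = -525 + 9pb, so pb = 114.
Sellers receive ps = 114 + 44 = 158; q' = 729 − 2·114 = 501.
Buyers' price falls by p* − pb = 150 − 114 = 36; sellers' price rises by ps − p* = 158 − 150 = 8.
So consumers capture 36/44 = 9/11 of each unit of subsidy.

Consumer share = 9/11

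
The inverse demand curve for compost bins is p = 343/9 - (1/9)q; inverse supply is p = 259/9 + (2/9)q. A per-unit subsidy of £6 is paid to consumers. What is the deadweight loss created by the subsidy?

Pre-subsidy: 343/9 - (1/9)q = 259/9 + (2/9)q gives q* = 28 and p* = 35.
With the rebate, buyers effectively pay pb = ps − 6, where ps is the price sellers receive.
On the curves, pb = 343/9 - (1/9)q and ps = 259/9 + (2/9)q; the wedge ps − pb = 6 gives 259/9 + (2/9)q − (343/9 - (1/9)q) = 6, so q' = 46.
Then pb = 343/9 − (1/9)·46 = 33 and ps = 259/9 + (2/9)·46 = 39.
The subsidy expands output by 46 − 28 = 18 past the efficient level; on those units the gap between marginal cost and willingness to pay runs from 0 up to 6.
DWL = ½ × 6 × 18 = 54.

Deadweight loss = £54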